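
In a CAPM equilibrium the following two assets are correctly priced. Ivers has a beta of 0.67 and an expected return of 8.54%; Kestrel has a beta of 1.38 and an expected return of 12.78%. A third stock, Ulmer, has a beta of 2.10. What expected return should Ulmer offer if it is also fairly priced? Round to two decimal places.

MRP (SML slope) = (12.78% − 8.54%) / (1.38 − 0.67) = 4.24% / 0.71 = 5.9718%
R_f (intercept) = 8.54% − 0.67 × 5.9718% = 4.5389%
E(R_Ulmer) = R_f + β × MRP = 4.5389% + 2.10 × 5.9718% = 17.08%

17.08%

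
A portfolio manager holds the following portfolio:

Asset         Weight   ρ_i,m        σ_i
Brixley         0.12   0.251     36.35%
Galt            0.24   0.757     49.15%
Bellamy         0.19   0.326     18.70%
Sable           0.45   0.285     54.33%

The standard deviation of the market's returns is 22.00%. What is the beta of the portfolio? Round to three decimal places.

0.825

β_Brixley = 0.251 × 36.35% / 22.00% = 0.4147
β_Galt = 0.757 × 49.15% / 22.00% = 1.6912
β_Bellamy = 0.326 × 18.70% / 22.00% = 0.2771
β_Sable = 0.285 × 54.33% / 22.00% = 0.7038
β_P = Σ w_i β_i = 0.12×0.4147 + 0.24×1.6912 + 0.19×0.2771 + 0.45×0.7038 = 0.8250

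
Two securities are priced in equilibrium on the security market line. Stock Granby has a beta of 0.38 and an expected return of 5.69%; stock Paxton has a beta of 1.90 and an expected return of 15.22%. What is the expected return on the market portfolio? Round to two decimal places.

9.58%

Both satisfy E(R) = R_f + β·MRP, so the slope of the SML is
MRP = (15.22% − 5.69%) / (1.90 − 0.38) = 9.53% / 1.52 = 6.2697%
R_f = E(R_Granby) − β_Granby·MRP = 5.69% − 0.38 × 6.2697% = 3.3075%
E(R_m) = R_f + MRP = 3.3075% + 6.2697% = 9.58%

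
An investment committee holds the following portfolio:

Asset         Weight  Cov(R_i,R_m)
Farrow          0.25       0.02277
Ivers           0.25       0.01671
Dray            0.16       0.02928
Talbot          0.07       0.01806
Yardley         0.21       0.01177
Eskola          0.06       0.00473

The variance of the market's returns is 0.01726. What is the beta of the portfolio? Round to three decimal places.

β_Farrow = 0.02277 / 0.01726 = 1.3192
β_Ivers = 0.01671 / 0.01726 = 0.9681
β_Dray = 0.02928 / 0.01726 = 1.6964
β_Talbot = 0.01806 / 0.01726 = 1.0463
β_Yardley = 0.01177 / 0.01726 = 0.6819
β_Eskola = 0.00473 / 0.01726 = 0.2740
β_P = Σ w_i β_i = 0.25×1.3192 + 0.25×0.9681 + 0.16×1.6964 + 0.07×1.0463 + 0.21×0.6819 + 0.06×0.2740 = 1.0761

1.076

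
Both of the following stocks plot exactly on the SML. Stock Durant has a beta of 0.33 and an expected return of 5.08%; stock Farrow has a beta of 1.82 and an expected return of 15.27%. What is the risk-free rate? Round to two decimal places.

2.82%

Both satisfy E(R) = R_f + β·MRP, so the slope of the SML is
MRP = (15.27% − 5.08%) / (1.82 − 0.33) = 10.19% / 1.49 = 6.8389%
R_f = E(R_Durant) − β_Durant·MRP = 5.08% − 0.33 × 6.8389% = 2.8232%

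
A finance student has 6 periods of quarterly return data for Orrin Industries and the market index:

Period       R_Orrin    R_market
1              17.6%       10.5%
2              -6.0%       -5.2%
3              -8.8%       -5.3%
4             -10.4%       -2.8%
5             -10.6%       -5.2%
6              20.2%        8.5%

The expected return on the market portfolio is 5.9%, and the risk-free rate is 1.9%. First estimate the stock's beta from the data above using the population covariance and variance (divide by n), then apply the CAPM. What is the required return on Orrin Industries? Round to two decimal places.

Mean R_i = (17.6 − 6.0 − 8.8 − 10.4 − 10.6 + 20.2) / 6 = 0.3333%
Mean R_m = (10.5 − 5.2 − 5.3 − 2.8 − 5.2 + 8.5) / 6 = 0.0833%
Σ(R_i − R̄_i)(R_m − R̄_m) = 518.4133  ⇒  Cov = 518.4133 / 6 = 86.4022
Σ(R_m − R̄_m)² = 272.4683  ⇒  Var(R_m) = 272.4683 / 6 = 45.4114
β = Cov / Var(R_m) = 86.4022 / 45.4114 = 1.9027
MRP = 5.9% − 1.9% = 4.00%
E(R) = R_f + β × MRP = 1.9% + 1.9027 × 4.0% = 9.51%

9.51%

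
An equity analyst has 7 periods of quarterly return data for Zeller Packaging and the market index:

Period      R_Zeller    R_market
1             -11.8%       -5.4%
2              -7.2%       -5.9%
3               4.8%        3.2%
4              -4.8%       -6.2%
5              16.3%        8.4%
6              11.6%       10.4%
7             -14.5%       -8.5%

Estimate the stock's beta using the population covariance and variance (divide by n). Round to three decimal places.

1.464

Mean R_i = (-11.8 − 7.2 + 4.8 − 4.8 + 16.3 + 11.6 − 14.5) / 7 = -0.8000%
Mean R_m = (-5.4 − 5.9 + 3.2 − 6.2 + 8.4 + 10.4 − 8.5) / 7 = -0.5714%
Σ(R_i − R̄_i)(R_m − R̄_m) = 528.9300  ⇒  Cov = 528.9300 / 7 = 75.5614
Σ(R_m − R̄_m)² = 361.3343  ⇒  Var(R_m) = 361.3343 / 7 = 51.6192
β = Cov / Var(R_m) = 75.5614 / 51.6192 = 1.4638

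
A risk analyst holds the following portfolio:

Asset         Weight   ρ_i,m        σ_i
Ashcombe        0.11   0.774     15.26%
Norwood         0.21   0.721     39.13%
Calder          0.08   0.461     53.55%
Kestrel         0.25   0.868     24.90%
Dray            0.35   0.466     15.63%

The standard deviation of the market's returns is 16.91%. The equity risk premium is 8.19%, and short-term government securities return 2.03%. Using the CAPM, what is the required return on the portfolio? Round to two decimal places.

β_Ashcombe = 0.774 × 15.26% / 16.91% = 0.6985
β_Norwood = 0.721 × 39.13% / 16.91% = 1.6684
β_Calder = 0.461 × 53.55% / 16.91% = 1.4599
β_Kestrel = 0.868 × 24.90% / 16.91% = 1.2781
β_Dray = 0.466 × 15.63% / 16.91% = 0.4307
β_P = Σ w_i β_i = 0.11×0.6985 + 0.21×1.6684 + 0.08×1.4599 + 0.25×1.2781 + 0.35×0.4307 = 1.0143
E(R_P) = R_f + β_P × MRP = 2.03% + 1.0143 × 8.19% = 10.34%

10.34%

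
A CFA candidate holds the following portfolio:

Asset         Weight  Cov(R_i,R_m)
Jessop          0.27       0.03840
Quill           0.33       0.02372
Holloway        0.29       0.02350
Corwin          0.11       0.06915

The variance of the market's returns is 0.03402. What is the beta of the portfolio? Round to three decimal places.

0.959

β_Jessop = 0.03840 / 0.03402 = 1.1287
β_Quill = 0.02372 / 0.03402 = 0.6972
β_Holloway = 0.02350 / 0.03402 = 0.6908
β_Corwin = 0.06915 / 0.03402 = 2.0326
β_P = Σ w_i β_i = 0.27×1.1287 + 0.33×0.6972 + 0.29×0.6908 + 0.11×2.0326 = 0.9587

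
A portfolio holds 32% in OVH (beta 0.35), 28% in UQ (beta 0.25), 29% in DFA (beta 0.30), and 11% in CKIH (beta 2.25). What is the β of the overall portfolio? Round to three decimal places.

0.517

β_P = Σ w_i β_i = 0.32×0.35 + 0.28×0.25 + 0.29×0.30 + 0.11×2.25 = 0.5165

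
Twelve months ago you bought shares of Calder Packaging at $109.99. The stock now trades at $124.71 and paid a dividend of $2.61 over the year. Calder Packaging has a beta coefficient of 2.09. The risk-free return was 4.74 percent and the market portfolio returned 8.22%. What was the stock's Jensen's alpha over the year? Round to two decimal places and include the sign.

Realised HPR = (P1 + D1 − P0) / P0 = (124.71 + 2.61 − 109.99) / 109.99 = 17.33 / 109.99 = 15.7560%
MRP = 8.22% − 4.74% = 3.48%
CAPM required = R_f + β·MRP = 4.74% + 2.09 × 3.48% = 12.0132%
α = realised − required = 15.7560% − 12.0132% = +3.74%

+3.74%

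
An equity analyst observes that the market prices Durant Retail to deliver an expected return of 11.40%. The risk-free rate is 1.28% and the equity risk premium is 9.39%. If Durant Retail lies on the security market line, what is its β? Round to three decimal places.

1.078

β = (E(R) − R_f) / MRP = (11.40% − 1.28%) / 9.39% = 10.12% / 9.39% = 1.078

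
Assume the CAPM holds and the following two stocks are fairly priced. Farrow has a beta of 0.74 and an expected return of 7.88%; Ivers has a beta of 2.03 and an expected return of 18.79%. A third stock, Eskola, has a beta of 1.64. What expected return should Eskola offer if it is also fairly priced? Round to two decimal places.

15.49%

MRP (SML slope) = (18.79% − 7.88%) / (2.03 − 0.74) = 10.91% / 1.29 = 8.4574%
R_f (intercept) = 7.88% − 0.74 × 8.4574% = 1.6215%
E(R_Eskola) = R_f + β × MRP = 1.6215% + 1.64 × 8.4574% = 15.49%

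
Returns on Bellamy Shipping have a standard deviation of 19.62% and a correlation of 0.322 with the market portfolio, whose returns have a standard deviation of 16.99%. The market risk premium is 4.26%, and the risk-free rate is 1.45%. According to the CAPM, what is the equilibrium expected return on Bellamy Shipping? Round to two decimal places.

β = ρ × σ_i / σ_m = 0.322 × 19.62% / 16.99% = 0.3718
E(R) = 1.45% + 0.3718 × 4.26% = 3.03%

3.03%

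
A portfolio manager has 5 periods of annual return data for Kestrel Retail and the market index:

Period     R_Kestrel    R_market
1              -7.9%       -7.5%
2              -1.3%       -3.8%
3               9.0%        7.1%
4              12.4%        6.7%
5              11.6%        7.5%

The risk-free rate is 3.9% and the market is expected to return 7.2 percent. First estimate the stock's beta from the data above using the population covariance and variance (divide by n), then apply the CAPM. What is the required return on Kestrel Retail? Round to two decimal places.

7.99%

Mean R_i = (-7.9 − 1.3 + 9.0 + 12.4 + 11.6) / 5 = 4.7600%
Mean R_m = (-7.5 − 3.8 + 7.1 + 6.7 + 7.5) / 5 = 2.0000%
Σ(R_i − R̄_i)(R_m − R̄_m) = 250.5700  ⇒  Cov = 250.5700 / 5 = 50.1140
Σ(R_m − R̄_m)² = 202.2400  ⇒  Var(R_m) = 202.2400 / 5 = 40.4480
β = Cov / Var(R_m) = 50.1140 / 40.4480 = 1.2390
MRP = 7.2% − 3.9% = 3.30%
E(R) = R_f + β × MRP = 3.9% + 1.2390 × 3.3% = 7.99%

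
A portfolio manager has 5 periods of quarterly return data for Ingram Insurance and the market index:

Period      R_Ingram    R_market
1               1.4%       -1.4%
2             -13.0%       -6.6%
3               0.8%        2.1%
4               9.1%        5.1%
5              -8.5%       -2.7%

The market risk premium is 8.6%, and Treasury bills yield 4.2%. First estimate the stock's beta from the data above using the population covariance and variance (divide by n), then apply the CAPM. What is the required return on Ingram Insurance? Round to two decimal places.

Mean R_i = (1.4 − 13.0 + 0.8 + 9.1 − 8.5) / 5 = -2.0400%
Mean R_m = (-1.4 − 6.6 + 2.1 + 5.1 − 2.7) / 5 = -0.7000%
Σ(R_i − R̄_i)(R_m − R̄_m) = 147.7400  ⇒  Cov = 147.7400 / 5 = 29.5480
Σ(R_m − R̄_m)² = 80.7800  ⇒  Var(R_m) = 80.7800 / 5 = 16.1560
β = Cov / Var(R_m) = 29.5480 / 16.1560 = 1.8289
E(R) = R_f + β × MRP = 4.2% + 1.8289 × 8.6% = 19.93%

19.93%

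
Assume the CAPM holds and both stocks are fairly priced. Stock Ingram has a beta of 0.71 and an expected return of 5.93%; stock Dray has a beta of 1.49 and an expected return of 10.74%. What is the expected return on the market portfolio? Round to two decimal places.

Both satisfy E(R) = R_f + β·MRP, so the slope of the SML is
MRP = (10.74% − 5.93%) / (1.49 − 0.71) = 4.81% / 0.78 = 6.1667%
R_f = E(R_Ingram) − β_Ingram·MRP = 5.93% − 0.71 × 6.1667% = 1.5516%
E(R_m) = R_f + MRP = 1.5516% + 6.1667% = 7.72%

7.72%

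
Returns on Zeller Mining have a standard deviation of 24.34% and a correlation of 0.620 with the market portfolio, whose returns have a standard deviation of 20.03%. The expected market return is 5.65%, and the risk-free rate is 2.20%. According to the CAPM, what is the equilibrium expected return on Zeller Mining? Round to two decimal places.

β = ρ × σ_i / σ_m = 0.620 × 24.34% / 20.03% = 0.7534
MRP = 5.65% − 2.20% = 3.45%
E(R) = 2.20% + 0.7534 × 3.45% = 4.80%

4.80%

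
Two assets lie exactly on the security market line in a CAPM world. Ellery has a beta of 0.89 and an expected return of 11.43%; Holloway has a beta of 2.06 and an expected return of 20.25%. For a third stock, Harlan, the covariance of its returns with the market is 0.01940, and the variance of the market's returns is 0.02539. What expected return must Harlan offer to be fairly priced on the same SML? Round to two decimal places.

10.48%

MRP = (20.25% − 11.43%) / (2.06 − 0.89) = 7.5385%
R_f = 11.43% − 0.89 × 7.5385% = 4.7207%
β_Harlan = Cov / Var(R_m) = 0.01940 / 0.02539 = 0.7641
E(R_Harlan) = R_f + β × MRP = 4.7207% + 0.7641 × 7.5385% = 10.48%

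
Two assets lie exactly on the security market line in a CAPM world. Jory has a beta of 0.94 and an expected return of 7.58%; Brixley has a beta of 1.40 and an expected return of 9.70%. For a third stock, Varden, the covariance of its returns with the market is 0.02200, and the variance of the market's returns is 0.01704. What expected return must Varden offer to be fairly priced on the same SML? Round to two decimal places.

9.20%

MRP = (9.70% − 7.58%) / (1.40 − 0.94) = 4.6087%
R_f = 7.58% − 0.94 × 4.6087% = 3.2478%
β_Varden = Cov / Var(R_m) = 0.02200 / 0.01704 = 1.2911
E(R_Varden) = R_f + β × MRP = 3.2478% + 1.2911 × 4.6087% = 9.20%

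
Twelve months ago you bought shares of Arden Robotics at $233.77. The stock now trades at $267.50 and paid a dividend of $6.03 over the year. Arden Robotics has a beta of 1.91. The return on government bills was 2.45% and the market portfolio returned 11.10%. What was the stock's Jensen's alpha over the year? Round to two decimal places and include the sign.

Realised HPR = (P1 + D1 − P0) / P0 = (267.50 + 6.03 − 233.77) / 233.77 = 39.76 / 233.77 = 17.0082%
MRP = 11.10% − 2.45% = 8.65%
CAPM required = R_f + β·MRP = 2.45% + 1.91 × 8.65% = 18.9715%
α = realised − required = 17.0082% − 18.9715% = -1.96%

-1.96%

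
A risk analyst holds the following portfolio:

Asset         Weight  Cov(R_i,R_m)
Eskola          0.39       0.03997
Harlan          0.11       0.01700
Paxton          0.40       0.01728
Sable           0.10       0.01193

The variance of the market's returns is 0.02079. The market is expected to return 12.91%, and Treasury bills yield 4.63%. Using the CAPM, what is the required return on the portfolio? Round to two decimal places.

14.81%

β_Eskola = 0.03997 / 0.02079 = 1.9226
β_Harlan = 0.01700 / 0.02079 = 0.8177
β_Paxton = 0.01728 / 0.02079 = 0.8312
β_Sable = 0.01193 / 0.02079 = 0.5738
β_P = Σ w_i β_i = 0.39×1.9226 + 0.11×0.8177 + 0.40×0.8312 + 0.10×0.5738 = 1.2296
MRP = 12.91% − 4.63% = 8.28%
E(R_P) = R_f + β_P × MRP = 4.63% + 1.2296 × 8.28% = 14.81%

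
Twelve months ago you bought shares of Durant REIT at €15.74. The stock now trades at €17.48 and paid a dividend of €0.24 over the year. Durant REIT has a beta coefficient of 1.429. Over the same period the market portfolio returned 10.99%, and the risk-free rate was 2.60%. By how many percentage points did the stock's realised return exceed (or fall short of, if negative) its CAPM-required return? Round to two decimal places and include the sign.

-2.01%

Realised HPR = (P1 + D1 − P0) / P0 = (17.48 + 0.24 − 15.74) / 15.74 = 1.98 / 15.74 = 12.5794%
MRP = 10.99% − 2.60% = 8.39%
CAPM required = R_f + β·MRP = 2.60% + 1.429 × 8.39% = 14.58931%
α = realised − required = 12.5794% − 14.58931% = -2.01%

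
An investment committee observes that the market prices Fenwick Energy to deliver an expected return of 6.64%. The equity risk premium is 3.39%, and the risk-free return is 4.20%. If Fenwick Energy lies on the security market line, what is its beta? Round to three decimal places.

β = (E(R) − R_f) / MRP = (6.64% − 4.20%) / 3.39% = 2.44% / 3.39% = 0.720

0.720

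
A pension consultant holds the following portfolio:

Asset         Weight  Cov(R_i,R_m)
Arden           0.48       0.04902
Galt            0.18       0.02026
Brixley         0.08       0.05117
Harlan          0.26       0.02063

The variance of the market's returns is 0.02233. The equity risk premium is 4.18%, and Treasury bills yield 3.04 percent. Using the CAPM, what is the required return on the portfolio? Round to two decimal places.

9.90%

β_Arden = 0.04902 / 0.02233 = 2.1953
β_Galt = 0.02026 / 0.02233 = 0.9073
β_Brixley = 0.05117 / 0.02233 = 2.2915
β_Harlan = 0.02063 / 0.02233 = 0.9239
β_P = Σ w_i β_i = 0.48×2.1953 + 0.18×0.9073 + 0.08×2.2915 + 0.26×0.9239 = 1.6406
E(R_P) = R_f + β_P × MRP = 3.04% + 1.6406 × 4.18% = 9.90%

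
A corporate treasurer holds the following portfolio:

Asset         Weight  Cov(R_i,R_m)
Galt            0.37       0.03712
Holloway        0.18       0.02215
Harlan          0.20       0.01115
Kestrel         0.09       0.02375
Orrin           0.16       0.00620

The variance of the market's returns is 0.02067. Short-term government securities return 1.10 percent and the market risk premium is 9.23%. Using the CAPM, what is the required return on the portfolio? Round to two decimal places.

11.41%

β_Galt = 0.03712 / 0.02067 = 1.7958
β_Holloway = 0.02215 / 0.02067 = 1.0716
β_Harlan = 0.01115 / 0.02067 = 0.5394
β_Kestrel = 0.02375 / 0.02067 = 1.1490
β_Orrin = 0.00620 / 0.02067 = 0.3000
β_P = Σ w_i β_i = 0.37×1.7958 + 0.18×1.0716 + 0.20×0.5394 + 0.09×1.1490 + 0.16×0.3000 = 1.1166
E(R_P) = R_f + β_P × MRP = 1.10% + 1.1166 × 9.23% = 11.41%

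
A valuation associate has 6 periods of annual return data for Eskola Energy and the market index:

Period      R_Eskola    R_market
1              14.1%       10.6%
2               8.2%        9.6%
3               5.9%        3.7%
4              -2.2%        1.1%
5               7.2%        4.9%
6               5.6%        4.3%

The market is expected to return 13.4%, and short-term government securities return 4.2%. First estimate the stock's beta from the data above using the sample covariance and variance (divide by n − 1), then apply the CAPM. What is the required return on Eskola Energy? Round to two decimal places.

Mean R_i = (14.1 + 8.2 + 5.9 − 2.2 + 7.2 + 5.6) / 6 = 6.4667%
Mean R_m = (10.6 + 9.6 + 3.7 + 1.1 + 4.9 + 4.3) / 6 = 5.7000%
Σ(R_i − R̄_i)(R_m − R̄_m) = 85.7900  ⇒  Cov = 85.7900 / 5 = 17.1580
Σ(R_m − R̄_m)² = 66.9800  ⇒  Var(R_m) = 66.9800 / 5 = 13.3960
β = Cov / Var(R_m) = 17.1580 / 13.3960 = 1.2808
MRP = 13.4% − 4.2% = 9.20%
E(R) = R_f + β × MRP = 4.2% + 1.2808 × 9.2% = 15.98%

15.98%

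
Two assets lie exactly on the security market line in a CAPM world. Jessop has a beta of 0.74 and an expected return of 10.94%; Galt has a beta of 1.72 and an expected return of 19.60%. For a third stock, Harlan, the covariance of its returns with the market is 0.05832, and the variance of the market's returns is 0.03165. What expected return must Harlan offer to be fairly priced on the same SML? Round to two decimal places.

MRP = (19.60% − 10.94%) / (1.72 − 0.74) = 8.8367%
R_f = 10.94% − 0.74 × 8.8367% = 4.4008%
β_Harlan = Cov / Var(R_m) = 0.05832 / 0.03165 = 1.8427
E(R_Harlan) = R_f + β × MRP = 4.4008% + 1.8427 × 8.8367% = 20.68%

20.68%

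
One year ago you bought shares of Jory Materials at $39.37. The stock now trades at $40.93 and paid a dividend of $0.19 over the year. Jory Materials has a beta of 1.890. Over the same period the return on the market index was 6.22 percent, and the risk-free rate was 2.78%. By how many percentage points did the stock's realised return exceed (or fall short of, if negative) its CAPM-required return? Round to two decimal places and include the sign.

Realised HPR = (P1 + D1 − P0) / P0 = (40.93 + 0.19 − 39.37) / 39.37 = 1.75 / 39.37 = 4.4450%
MRP = 6.22% − 2.78% = 3.44%
CAPM required = R_f + β·MRP = 2.78% + 1.890 × 3.44% = 9.28160%
α = realised − required = 4.4450% − 9.28160% = -4.84%

-4.84%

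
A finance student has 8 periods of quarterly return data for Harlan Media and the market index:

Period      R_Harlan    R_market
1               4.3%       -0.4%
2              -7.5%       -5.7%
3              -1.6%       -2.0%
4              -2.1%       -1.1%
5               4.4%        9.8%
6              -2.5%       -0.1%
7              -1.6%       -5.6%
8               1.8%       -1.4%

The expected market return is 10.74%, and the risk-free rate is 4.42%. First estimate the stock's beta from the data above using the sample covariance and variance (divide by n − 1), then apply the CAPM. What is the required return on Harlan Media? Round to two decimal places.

8.03%

Mean R_i = (4.3 − 7.5 − 1.6 − 2.1 + 4.4 − 2.5 − 1.6 + 1.8) / 8 = -0.6000%
Mean R_m = (-0.4 − 5.7 − 2.0 − 1.1 + 9.8 − 0.1 − 5.6 − 1.4) / 8 = -0.8125%
Σ(R_i − R̄_i)(R_m − R̄_m) = 92.4500  ⇒  Cov = 92.4500 / 7 = 13.2071
Σ(R_m − R̄_m)² = 161.9488  ⇒  Var(R_m) = 161.9488 / 7 = 23.1355
β = Cov / Var(R_m) = 13.2071 / 23.1355 = 0.5709
MRP = 10.74% − 4.42% = 6.32%
E(R) = R_f + β × MRP = 4.42% + 0.5709 × 6.32% = 8.03%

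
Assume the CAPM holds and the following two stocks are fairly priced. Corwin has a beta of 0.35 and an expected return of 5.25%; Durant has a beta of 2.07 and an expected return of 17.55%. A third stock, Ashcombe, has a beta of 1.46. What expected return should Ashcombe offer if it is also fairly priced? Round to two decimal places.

13.19%

MRP (SML slope) = (17.55% − 5.25%) / (2.07 − 0.35) = 12.30% / 1.72 = 7.1512%
R_f (intercept) = 5.25% − 0.35 × 7.1512% = 2.7471%
E(R_Ashcombe) = R_f + β × MRP = 2.7471% + 1.46 × 7.1512% = 13.19%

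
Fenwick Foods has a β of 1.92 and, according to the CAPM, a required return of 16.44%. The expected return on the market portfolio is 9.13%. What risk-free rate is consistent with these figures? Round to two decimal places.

1.18%

E(R) = R_f + β(E(R_m) − R_f) = R_f(1 − β) + β·E(R_m)
16.44% = R_f × (1 − 1.92) + 1.92 × 9.13%
16.44% = R_f × -0.92 + 17.5296%
R_f = (16.44% − 17.5296%) / -0.92 = 1.18%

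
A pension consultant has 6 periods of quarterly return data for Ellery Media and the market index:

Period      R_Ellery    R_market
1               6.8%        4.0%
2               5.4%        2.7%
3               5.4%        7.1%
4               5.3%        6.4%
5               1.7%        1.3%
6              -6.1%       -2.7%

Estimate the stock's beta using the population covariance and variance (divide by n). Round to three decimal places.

Mean R_i = (6.8 + 5.4 + 5.4 + 5.3 + 1.7 − 6.1) / 6 = 3.0833%
Mean R_m = (4.0 + 2.7 + 7.1 + 6.4 + 1.3 − 2.7) / 6 = 3.1333%
Σ(R_i − R̄_i)(R_m − R̄_m) = 74.7533  ⇒  Cov = 74.7533 / 6 = 12.4589
Σ(R_m − R̄_m)² = 64.7333  ⇒  Var(R_m) = 64.7333 / 6 = 10.7889
β = Cov / Var(R_m) = 12.4589 / 10.7889 = 1.1548

1.155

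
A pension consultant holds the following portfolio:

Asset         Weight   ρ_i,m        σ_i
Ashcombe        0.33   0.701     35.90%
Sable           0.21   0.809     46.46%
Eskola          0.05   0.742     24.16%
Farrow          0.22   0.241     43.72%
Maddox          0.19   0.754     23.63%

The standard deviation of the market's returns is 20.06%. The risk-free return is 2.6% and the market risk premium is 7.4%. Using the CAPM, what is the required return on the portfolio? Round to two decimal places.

β_Ashcombe = 0.701 × 35.90% / 20.06% = 1.2545
β_Sable = 0.809 × 46.46% / 20.06% = 1.8737
β_Eskola = 0.742 × 24.16% / 20.06% = 0.8937
β_Farrow = 0.241 × 43.72% / 20.06% = 0.5253
β_Maddox = 0.754 × 23.63% / 20.06% = 0.8882
β_P = Σ w_i β_i = 0.33×1.2545 + 0.21×1.8737 + 0.05×0.8937 + 0.22×0.5253 + 0.19×0.8882 = 1.1365
E(R_P) = R_f + β_P × MRP = 2.6% + 1.1365 × 7.4% = 11.01%

11.01%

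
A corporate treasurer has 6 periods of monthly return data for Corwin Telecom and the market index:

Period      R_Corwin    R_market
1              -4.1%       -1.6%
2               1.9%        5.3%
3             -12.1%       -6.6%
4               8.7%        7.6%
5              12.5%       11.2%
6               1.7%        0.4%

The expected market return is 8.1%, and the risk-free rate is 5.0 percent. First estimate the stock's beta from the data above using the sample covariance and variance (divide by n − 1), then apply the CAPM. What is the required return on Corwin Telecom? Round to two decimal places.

9.07%

Mean R_i = (-4.1 + 1.9 − 12.1 + 8.7 + 12.5 + 1.7) / 6 = 1.4333%
Mean R_m = (-1.6 + 5.3 − 6.6 + 7.6 + 11.2 + 0.4) / 6 = 2.7167%
Σ(R_i − R̄_i)(R_m − R̄_m) = 279.9267  ⇒  Cov = 279.9267 / 5 = 55.9853
Σ(R_m − R̄_m)² = 213.2883  ⇒  Var(R_m) = 213.2883 / 5 = 42.6577
β = Cov / Var(R_m) = 55.9853 / 42.6577 = 1.3124
MRP = 8.1% − 5.0% = 3.10%
E(R) = R_f + β × MRP = 5.0% + 1.3124 × 3.1% = 9.07%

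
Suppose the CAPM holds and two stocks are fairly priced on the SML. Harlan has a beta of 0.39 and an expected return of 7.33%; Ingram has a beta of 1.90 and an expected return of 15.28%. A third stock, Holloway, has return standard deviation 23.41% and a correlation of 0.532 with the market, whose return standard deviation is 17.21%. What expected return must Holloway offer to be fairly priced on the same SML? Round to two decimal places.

MRP = (15.28% − 7.33%) / (1.90 − 0.39) = 5.2649%
R_f = 7.33% − 0.39 × 5.2649% = 5.2767%
β_Holloway = ρ·σ_i/σ_m = 0.532 × 23.41 / 17.21 = 0.7237
E(R_Holloway) = R_f + β × MRP = 5.2767% + 0.7237 × 5.2649% = 9.09%

9.09%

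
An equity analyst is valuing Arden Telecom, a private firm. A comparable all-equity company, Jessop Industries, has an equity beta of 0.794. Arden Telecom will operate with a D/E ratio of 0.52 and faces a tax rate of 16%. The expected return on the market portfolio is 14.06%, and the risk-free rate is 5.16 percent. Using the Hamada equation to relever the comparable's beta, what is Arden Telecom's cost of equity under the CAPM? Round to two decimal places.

15.31%

β_L = β_U × [1 + (1 − t)(D/E)] = 0.794 × [1 + (1 − 0.16) × 0.52]
    = 0.794 × [1 + 0.84 × 0.52] = 0.794 × 1.4368 = 1.1408
MRP = 14.06% − 5.16% = 8.90%
E(R) = R_f + β_L × MRP = 5.16% + 1.1408 × 8.90% = 15.31%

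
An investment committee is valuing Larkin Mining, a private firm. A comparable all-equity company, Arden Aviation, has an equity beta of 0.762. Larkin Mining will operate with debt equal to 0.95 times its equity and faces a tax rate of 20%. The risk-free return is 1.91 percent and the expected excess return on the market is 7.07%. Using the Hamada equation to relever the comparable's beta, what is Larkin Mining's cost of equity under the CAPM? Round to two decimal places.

11.39%

β_L = β_U × [1 + (1 − t)(D/E)] = 0.762 × [1 + (1 − 0.20) × 0.95]
    = 0.762 × [1 + 0.80 × 0.95] = 0.762 × 1.7600 = 1.3411
E(R) = R_f + β_L × MRP = 1.91% + 1.3411 × 7.07% = 11.39%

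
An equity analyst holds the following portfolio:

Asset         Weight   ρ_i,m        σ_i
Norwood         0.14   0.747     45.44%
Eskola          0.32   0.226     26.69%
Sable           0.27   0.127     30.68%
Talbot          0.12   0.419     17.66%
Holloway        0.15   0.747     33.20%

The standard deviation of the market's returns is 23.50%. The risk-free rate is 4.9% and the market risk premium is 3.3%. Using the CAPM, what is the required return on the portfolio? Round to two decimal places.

β_Norwood = 0.747 × 45.44% / 23.50% = 1.4444
β_Eskola = 0.226 × 26.69% / 23.50% = 0.2567
β_Sable = 0.127 × 30.68% / 23.50% = 0.1658
β_Talbot = 0.419 × 17.66% / 23.50% = 0.3149
β_Holloway = 0.747 × 33.20% / 23.50% = 1.0553
β_P = Σ w_i β_i = 0.14×1.4444 + 0.32×0.2567 + 0.27×0.1658 + 0.12×0.3149 + 0.15×1.0553 = 0.5252
E(R_P) = R_f + β_P × MRP = 4.9% + 0.5252 × 3.3% = 6.63%

6.63%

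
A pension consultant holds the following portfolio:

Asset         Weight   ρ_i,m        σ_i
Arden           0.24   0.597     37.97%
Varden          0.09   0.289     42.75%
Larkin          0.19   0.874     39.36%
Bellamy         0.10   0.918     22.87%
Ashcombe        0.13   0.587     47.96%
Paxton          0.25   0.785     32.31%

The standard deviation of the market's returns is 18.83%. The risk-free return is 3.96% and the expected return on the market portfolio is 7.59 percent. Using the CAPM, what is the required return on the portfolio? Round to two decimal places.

8.82%

β_Arden = 0.597 × 37.97% / 18.83% = 1.2038
β_Varden = 0.289 × 42.75% / 18.83% = 0.6561
β_Larkin = 0.874 × 39.36% / 18.83% = 1.8269
β_Bellamy = 0.918 × 22.87% / 18.83% = 1.1150
β_Ashcombe = 0.587 × 47.96% / 18.83% = 1.4951
β_Paxton = 0.785 × 32.31% / 18.83% = 1.3470
β_P = Σ w_i β_i = 0.24×1.2038 + 0.09×0.6561 + 0.19×1.8269 + 0.10×1.1150 + 0.13×1.4951 + 0.25×1.3470 = 1.3377
MRP = 7.59% − 3.96% = 3.63%
E(R_P) = R_f + β_P × MRP = 3.96% + 1.3377 × 3.63% = 8.82%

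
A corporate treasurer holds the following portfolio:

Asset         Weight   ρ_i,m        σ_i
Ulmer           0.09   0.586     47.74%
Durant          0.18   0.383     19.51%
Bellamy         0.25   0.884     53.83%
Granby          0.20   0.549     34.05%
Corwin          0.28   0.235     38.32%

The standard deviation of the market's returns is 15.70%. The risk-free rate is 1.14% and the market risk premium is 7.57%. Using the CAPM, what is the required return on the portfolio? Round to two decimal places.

β_Ulmer = 0.586 × 47.74% / 15.70% = 1.7819
β_Durant = 0.383 × 19.51% / 15.70% = 0.4759
β_Bellamy = 0.884 × 53.83% / 15.70% = 3.0309
β_Granby = 0.549 × 34.05% / 15.70% = 1.1907
β_Corwin = 0.235 × 38.32% / 15.70% = 0.5736
β_P = Σ w_i β_i = 0.09×1.7819 + 0.18×0.4759 + 0.25×3.0309 + 0.20×1.1907 + 0.28×0.5736 = 1.4025
E(R_P) = R_f + β_P × MRP = 1.14% + 1.4025 × 7.57% = 11.76%

11.76%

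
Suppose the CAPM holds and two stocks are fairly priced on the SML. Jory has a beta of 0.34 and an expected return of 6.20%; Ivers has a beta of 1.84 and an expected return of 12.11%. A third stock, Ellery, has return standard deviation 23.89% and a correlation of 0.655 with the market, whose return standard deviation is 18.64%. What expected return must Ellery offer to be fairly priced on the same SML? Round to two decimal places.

8.17%

MRP = (12.11% − 6.20%) / (1.84 − 0.34) = 3.9400%
R_f = 6.20% − 0.34 × 3.9400% = 4.8604%
β_Ellery = ρ·σ_i/σ_m = 0.655 × 23.89 / 18.64 = 0.8395
E(R_Ellery) = R_f + β × MRP = 4.8604% + 0.8395 × 3.9400% = 8.17%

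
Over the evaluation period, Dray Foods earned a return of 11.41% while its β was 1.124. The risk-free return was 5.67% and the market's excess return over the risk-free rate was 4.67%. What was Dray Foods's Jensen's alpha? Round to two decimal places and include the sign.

+0.49%

CAPM benchmark = R_f + β(R_m − R_f) = 5.67% + 1.124 × 4.67% = 10.91908%
α = actual − benchmark = 11.41% − 10.91908% = +0.49%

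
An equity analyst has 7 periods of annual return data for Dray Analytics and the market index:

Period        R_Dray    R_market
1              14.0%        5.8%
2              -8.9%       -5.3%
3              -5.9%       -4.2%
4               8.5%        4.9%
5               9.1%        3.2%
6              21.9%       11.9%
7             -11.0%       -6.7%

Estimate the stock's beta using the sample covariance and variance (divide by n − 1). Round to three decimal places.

Mean R_i = (14.0 − 8.9 − 5.9 + 8.5 + 9.1 + 21.9 − 11.0) / 7 = 3.9571%
Mean R_m = (5.8 − 5.3 − 4.2 + 4.9 + 3.2 + 11.9 − 6.7) / 7 = 1.3714%
Σ(R_i − R̄_i)(R_m − R̄_m) = 520.2414  ⇒  Cov = 520.2414 / 6 = 86.7069
Σ(R_m − R̄_m)² = 286.9543  ⇒  Var(R_m) = 286.9543 / 6 = 47.8257
β = Cov / Var(R_m) = 86.7069 / 47.8257 = 1.8130

1.813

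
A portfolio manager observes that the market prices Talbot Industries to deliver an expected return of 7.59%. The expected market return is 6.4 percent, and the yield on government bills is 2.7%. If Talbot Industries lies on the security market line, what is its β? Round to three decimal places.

1.322

MRP = 6.4% − 2.7% = 3.70%
β = (E(R) − R_f) / MRP = (7.59% − 2.7%) / 3.7% = 4.89% / 3.7% = 1.322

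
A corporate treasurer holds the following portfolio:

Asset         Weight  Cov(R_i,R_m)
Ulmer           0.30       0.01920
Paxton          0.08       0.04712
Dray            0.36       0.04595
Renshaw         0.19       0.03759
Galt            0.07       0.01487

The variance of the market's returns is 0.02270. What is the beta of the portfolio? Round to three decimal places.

β_Ulmer = 0.01920 / 0.02270 = 0.8458
β_Paxton = 0.04712 / 0.02270 = 2.0758
β_Dray = 0.04595 / 0.02270 = 2.0242
β_Renshaw = 0.03759 / 0.02270 = 1.6559
β_Galt = 0.01487 / 0.02270 = 0.6551
β_P = Σ w_i β_i = 0.30×0.8458 + 0.08×2.0758 + 0.36×2.0242 + 0.19×1.6559 + 0.07×0.6551 = 1.5090

1.509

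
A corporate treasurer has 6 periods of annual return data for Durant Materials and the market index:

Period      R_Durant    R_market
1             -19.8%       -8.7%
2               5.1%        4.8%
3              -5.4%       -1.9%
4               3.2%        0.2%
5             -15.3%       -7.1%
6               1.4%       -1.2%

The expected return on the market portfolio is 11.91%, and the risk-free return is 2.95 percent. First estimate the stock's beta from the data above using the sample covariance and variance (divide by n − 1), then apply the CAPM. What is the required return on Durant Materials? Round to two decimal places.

Mean R_i = (-19.8 + 5.1 − 5.4 + 3.2 − 15.3 + 1.4) / 6 = -5.1333%
Mean R_m = (-8.7 + 4.8 − 1.9 + 0.2 − 7.1 − 1.2) / 6 = -2.3167%
Σ(R_i − R̄_i)(R_m − R̄_m) = 243.2367  ⇒  Cov = 243.2367 / 5 = 48.6473
Σ(R_m − R̄_m)² = 122.0283  ⇒  Var(R_m) = 122.0283 / 5 = 24.4057
β = Cov / Var(R_m) = 48.6473 / 24.4057 = 1.9933
MRP = 11.91% − 2.95% = 8.96%
E(R) = R_f + β × MRP = 2.95% + 1.9933 × 8.96% = 20.81%

20.81%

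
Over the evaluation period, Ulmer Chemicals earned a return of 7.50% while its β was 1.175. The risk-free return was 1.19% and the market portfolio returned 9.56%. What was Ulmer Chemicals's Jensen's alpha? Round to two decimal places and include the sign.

-3.52%

Market excess return = 9.56% − 1.19% = 8.37%
CAPM benchmark = R_f + β(R_m − R_f) = 1.19% + 1.175 × 8.37% = 11.02475%
α = actual − benchmark = 7.50% − 11.02475% = -3.52%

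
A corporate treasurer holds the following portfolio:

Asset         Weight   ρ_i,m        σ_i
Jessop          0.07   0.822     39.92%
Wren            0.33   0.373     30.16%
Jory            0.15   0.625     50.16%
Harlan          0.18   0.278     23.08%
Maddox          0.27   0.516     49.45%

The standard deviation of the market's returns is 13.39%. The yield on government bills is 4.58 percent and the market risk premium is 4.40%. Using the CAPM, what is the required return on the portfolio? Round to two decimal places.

10.74%

β_Jessop = 0.822 × 39.92% / 13.39% = 2.4507
β_Wren = 0.373 × 30.16% / 13.39% = 0.8402
β_Jory = 0.625 × 50.16% / 13.39% = 2.3413
β_Harlan = 0.278 × 23.08% / 13.39% = 0.4792
β_Maddox = 0.516 × 49.45% / 13.39% = 1.9056
β_P = Σ w_i β_i = 0.07×2.4507 + 0.33×0.8402 + 0.15×2.3413 + 0.18×0.4792 + 0.27×1.9056 = 1.4008
E(R_P) = R_f + β_P × MRP = 4.58% + 1.4008 × 4.40% = 10.74%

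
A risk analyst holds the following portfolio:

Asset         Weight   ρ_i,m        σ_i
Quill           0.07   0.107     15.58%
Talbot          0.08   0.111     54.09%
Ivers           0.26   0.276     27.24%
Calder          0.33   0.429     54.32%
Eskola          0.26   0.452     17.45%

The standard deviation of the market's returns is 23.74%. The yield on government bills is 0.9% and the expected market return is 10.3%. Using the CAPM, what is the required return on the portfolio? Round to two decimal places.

5.77%

β_Quill = 0.107 × 15.58% / 23.74% = 0.0702
β_Talbot = 0.111 × 54.09% / 23.74% = 0.2529
β_Ivers = 0.276 × 27.24% / 23.74% = 0.3167
β_Calder = 0.429 × 54.32% / 23.74% = 0.9816
β_Eskola = 0.452 × 17.45% / 23.74% = 0.3322
β_P = Σ w_i β_i = 0.07×0.0702 + 0.08×0.2529 + 0.26×0.3167 + 0.33×0.9816 + 0.26×0.3322 = 0.5178
MRP = 10.3% − 0.9% = 9.40%
E(R_P) = R_f + β_P × MRP = 0.9% + 0.5178 × 9.4% = 5.77%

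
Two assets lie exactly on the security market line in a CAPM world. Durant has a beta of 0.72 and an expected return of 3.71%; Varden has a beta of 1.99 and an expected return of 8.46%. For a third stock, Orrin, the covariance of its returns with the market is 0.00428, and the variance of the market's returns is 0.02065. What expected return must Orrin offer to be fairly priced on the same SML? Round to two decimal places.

MRP = (8.46% − 3.71%) / (1.99 − 0.72) = 3.7402%
R_f = 3.71% − 0.72 × 3.7402% = 1.0171%
β_Orrin = Cov / Var(R_m) = 0.00428 / 0.02065 = 0.2073
E(R_Orrin) = R_f + β × MRP = 1.0171% + 0.2073 × 3.7402% = 1.79%

1.79%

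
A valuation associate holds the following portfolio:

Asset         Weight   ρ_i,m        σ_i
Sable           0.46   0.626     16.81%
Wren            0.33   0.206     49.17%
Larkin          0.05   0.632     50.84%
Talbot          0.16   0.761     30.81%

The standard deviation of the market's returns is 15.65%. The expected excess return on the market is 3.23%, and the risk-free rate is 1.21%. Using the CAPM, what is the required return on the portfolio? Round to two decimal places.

4.00%

β_Sable = 0.626 × 16.81% / 15.65% = 0.6724
β_Wren = 0.206 × 49.17% / 15.65% = 0.6472
β_Larkin = 0.632 × 50.84% / 15.65% = 2.0531
β_Talbot = 0.761 × 30.81% / 15.65% = 1.4982
β_P = Σ w_i β_i = 0.46×0.6724 + 0.33×0.6472 + 0.05×2.0531 + 0.16×1.4982 = 0.8652
E(R_P) = R_f + β_P × MRP = 1.21% + 0.8652 × 3.23% = 4.00%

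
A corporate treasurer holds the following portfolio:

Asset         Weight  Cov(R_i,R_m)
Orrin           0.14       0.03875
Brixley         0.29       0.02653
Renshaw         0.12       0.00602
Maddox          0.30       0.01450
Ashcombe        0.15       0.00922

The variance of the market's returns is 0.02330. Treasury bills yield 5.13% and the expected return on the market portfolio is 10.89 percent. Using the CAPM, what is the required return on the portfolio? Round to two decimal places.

β_Orrin = 0.03875 / 0.02330 = 1.6631
β_Brixley = 0.02653 / 0.02330 = 1.1386
β_Renshaw = 0.00602 / 0.02330 = 0.2584
β_Maddox = 0.01450 / 0.02330 = 0.6223
β_Ashcombe = 0.00922 / 0.02330 = 0.3957
β_P = Σ w_i β_i = 0.14×1.6631 + 0.29×1.1386 + 0.12×0.2584 + 0.30×0.6223 + 0.15×0.3957 = 0.8401
MRP = 10.89% − 5.13% = 5.76%
E(R_P) = R_f + β_P × MRP = 5.13% + 0.8401 × 5.76% = 9.97%

9.97%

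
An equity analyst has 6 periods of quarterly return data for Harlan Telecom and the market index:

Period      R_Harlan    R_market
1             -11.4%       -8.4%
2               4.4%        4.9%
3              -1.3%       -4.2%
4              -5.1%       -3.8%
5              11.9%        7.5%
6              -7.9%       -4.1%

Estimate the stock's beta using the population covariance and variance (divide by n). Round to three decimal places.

1.330

Mean R_i = (-11.4 + 4.4 − 1.3 − 5.1 + 11.9 − 7.9) / 6 = -1.5667%
Mean R_m = (-8.4 + 4.9 − 4.2 − 3.8 + 7.5 − 4.1) / 6 = -1.3500%
Σ(R_i − R̄_i)(R_m − R̄_m) = 251.1100  ⇒  Cov = 251.1100 / 6 = 41.8517
Σ(R_m − R̄_m)² = 188.7750  ⇒  Var(R_m) = 188.7750 / 6 = 31.4625
β = Cov / Var(R_m) = 41.8517 / 31.4625 = 1.3302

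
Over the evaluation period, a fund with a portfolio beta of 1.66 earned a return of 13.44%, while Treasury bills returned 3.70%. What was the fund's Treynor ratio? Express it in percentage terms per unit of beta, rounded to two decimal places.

5.87%

Treynor = (R_P − R_f) / β_P = (13.44% − 3.70%) / 1.6600 = 9.74% / 1.6600 = 5.87%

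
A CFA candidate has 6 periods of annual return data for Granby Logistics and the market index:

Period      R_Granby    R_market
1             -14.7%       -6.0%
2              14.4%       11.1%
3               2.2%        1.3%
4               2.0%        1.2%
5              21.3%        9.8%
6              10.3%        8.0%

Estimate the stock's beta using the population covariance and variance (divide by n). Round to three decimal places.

Mean R_i = (-14.7 + 14.4 + 2.2 + 2.0 + 21.3 + 10.3) / 6 = 5.9167%
Mean R_m = (-6.0 + 11.1 + 1.3 + 1.2 + 9.8 + 8.0) / 6 = 4.2333%
Σ(R_i − R̄_i)(R_m − R̄_m) = 394.1567  ⇒  Cov = 394.1567 / 6 = 65.6928
Σ(R_m − R̄_m)² = 214.8533  ⇒  Var(R_m) = 214.8533 / 6 = 35.8089
β = Cov / Var(R_m) = 65.6928 / 35.8089 = 1.8345

1.835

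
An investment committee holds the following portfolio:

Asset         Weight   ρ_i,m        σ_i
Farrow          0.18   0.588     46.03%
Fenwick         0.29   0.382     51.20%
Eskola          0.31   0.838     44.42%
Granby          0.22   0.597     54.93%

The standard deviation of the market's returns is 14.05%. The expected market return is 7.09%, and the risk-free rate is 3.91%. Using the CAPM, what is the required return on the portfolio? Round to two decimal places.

10.54%

β_Farrow = 0.588 × 46.03% / 14.05% = 1.9264
β_Fenwick = 0.382 × 51.20% / 14.05% = 1.3921
β_Eskola = 0.838 × 44.42% / 14.05% = 2.6494
β_Granby = 0.597 × 54.93% / 14.05% = 2.3340
β_P = Σ w_i β_i = 0.18×1.9264 + 0.29×1.3921 + 0.31×2.6494 + 0.22×2.3340 = 2.0853
MRP = 7.09% − 3.91% = 3.18%
E(R_P) = R_f + β_P × MRP = 3.91% + 2.0853 × 3.18% = 10.54%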